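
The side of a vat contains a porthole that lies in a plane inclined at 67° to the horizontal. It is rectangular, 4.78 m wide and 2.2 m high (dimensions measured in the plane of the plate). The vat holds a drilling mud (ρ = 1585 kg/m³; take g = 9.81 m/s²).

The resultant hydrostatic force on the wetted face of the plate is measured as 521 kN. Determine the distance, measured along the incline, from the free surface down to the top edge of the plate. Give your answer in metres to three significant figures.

γ = ρg = 1585 × 9.81 / 1000 = 15.54885 kN/m³.
A = 4.78 × 2.2 = 10.516 m².
From F = γ·h_c·A, the centroid depth is h_c = 521/(15.54885 × 10.516) = 3.18632 m.
Let θ = 67° be the plate's angle to the horizontal; measure y along the incline from where the plane meets the free surface. Vertical depth h = y·sinθ with sinθ = 0.920505.
Along the incline, y_c = h_c/sinθ = 3.18632/0.920505 = 3.46149 m.
The centroid lies 2.2/2 = 1.1 m below the top edge, so the top edge sits at y_top = 3.46149 − 1.1 = 2.36149 m along the incline.

y_top ≈ 2.36 m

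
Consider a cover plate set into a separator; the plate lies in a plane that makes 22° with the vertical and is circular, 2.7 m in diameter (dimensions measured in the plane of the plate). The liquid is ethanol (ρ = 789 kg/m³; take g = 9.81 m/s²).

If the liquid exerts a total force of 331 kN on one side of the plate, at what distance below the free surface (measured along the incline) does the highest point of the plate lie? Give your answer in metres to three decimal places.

γ = ρg = 789 × 9.81 / 1000 = 7.74009 kN/m³.
A = π(1.35)² = 5.72555 m².
From F = γ·h_c·A, the centroid depth is h_c = 331/(7.74009 × 5.72555) = 7.46904 m.
The plate makes 22° with the vertical, i.e. θ = 90° − 22° = 68° to the horizontal. Measuring y along the incline from the free-surface line, vertical depth h = y·sinθ with sinθ = 0.927184.
Along the incline, y_c = h_c/sinθ = 7.46904/0.927184 = 8.05562 m.
The centroid is at the centre, 1.35 m below the top of the plate, so the highest point sits at y_top = 8.05562 − 1.35 = 6.70562 m along the incline.

y_top ≈ 6.706 m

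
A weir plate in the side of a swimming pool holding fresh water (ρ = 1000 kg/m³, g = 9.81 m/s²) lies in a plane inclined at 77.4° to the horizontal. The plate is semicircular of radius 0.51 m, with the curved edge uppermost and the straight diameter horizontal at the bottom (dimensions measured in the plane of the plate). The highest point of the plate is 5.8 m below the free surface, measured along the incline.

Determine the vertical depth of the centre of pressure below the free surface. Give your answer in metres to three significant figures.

h_p = 5.95 m

γ = ρg = 1000 × 9.81 = 9810 N/m³ = 9.81 kN/m³.
Let θ = 77.4° be the plate's angle to the horizontal; measure y along the incline from where the plane meets the free surface. Vertical depth h = y·sinθ with sinθ = 0.975917.
The centroid lies 4r/(3π) = 0.216451 m above the diameter, so r − 4r/(3π) = 0.51 − 0.216451 = 0.293549 m below the topmost point, so y_c = 5.8 + 0.293549 = 6.09355 m and h_c = 6.09355 × 0.975917 = 5.9468 m.
A = πr²/2 = π × 0.51²/2 = 0.408564 m².
Resultant F = γ·h_c·A = 9.81 × 5.9468 × 0.408564 = 23.8349 kN.
I_c = (π/8 − 8/(9π))·r⁴ = 0.109757 × 0.51⁴ = 0.00742528 m⁴.
Centre of pressure: y_p = y_c + I_c/(y_c·A) = 6.09355 + 0.00742528/(6.09355 × 0.408564) = 6.09355 + 0.00298251 = 6.09653 m along the plane.
Vertically, h_p = y_p·sinθ = 6.09653 × 0.975917 = 5.94971 m.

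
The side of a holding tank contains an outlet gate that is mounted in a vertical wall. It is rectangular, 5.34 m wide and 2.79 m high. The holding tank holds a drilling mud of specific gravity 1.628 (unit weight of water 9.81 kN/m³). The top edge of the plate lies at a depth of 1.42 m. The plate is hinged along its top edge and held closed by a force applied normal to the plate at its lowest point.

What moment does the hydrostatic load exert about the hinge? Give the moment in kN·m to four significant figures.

M ≈ 1089 kN·m

γ = 1.628 × 9.81 = 15.97068 kN/m³.
The centroid lies 2.79/2 = 1.395 m below the top edge, so the centroid depth is h_c = 1.42 + 1.395 = 2.815 m.
A = 5.34 × 2.79 = 14.8986 m².
Resultant F = γ·h_c·A = 15.97068 × 2.815 × 14.8986 = 669.803 kN.
I_c = b·h³/12 = 5.34 × 2.79³/12 = 9.66435 m⁴.
Centre of pressure: y_p = y_c + I_c/(y_c·A) = 2.815 + 9.66435/(2.815 × 14.8986) = 2.815 + 0.230435 = 3.04543 m along the plane.
The resultant acts 1.395 + 0.230435 = 1.62543 m (along the plate) below the hinge at the top edge, so the moment about the hinge is M = F × 1.62543 = 669.803 × 1.62543 = 1088.72 kN·m.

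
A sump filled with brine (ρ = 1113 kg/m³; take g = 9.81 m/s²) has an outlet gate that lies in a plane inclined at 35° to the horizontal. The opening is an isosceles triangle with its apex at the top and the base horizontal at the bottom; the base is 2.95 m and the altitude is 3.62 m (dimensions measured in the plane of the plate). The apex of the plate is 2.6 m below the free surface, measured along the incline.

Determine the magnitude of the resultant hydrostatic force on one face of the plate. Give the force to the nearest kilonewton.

F ≈ 168 kN

γ = ρg = 1113 × 9.81 / 1000 = 10.91853 kN/m³.
Let θ = 35° be the plate's angle to the horizontal; measure y along the incline from where the plane meets the free surface. Vertical depth h = y·sinθ with sinθ = 0.573576.
With the apex up, the centroid sits 2h/3 = 2 × 3.62/3 = 2.41333 m below the apex, so y_c = 2.6 + 2.41333 = 5.01333 m and h_c = 5.01333 × 0.573576 = 2.87553 m.
A = ½ × 2.95 × 3.62 = 5.3395 m².
Resultant F = γ·h_c·A = 10.91853 × 2.87553 × 5.3395 = 167.642 kN.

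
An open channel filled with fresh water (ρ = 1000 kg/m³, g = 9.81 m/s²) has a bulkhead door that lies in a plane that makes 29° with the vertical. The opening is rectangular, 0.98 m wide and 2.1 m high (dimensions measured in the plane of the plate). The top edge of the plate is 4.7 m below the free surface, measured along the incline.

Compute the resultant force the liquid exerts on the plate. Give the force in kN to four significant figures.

F ≈ 101.5 kN

γ = ρg = 1000 × 9.81 = 9810 N/m³ = 9.81 kN/m³.
The plate makes 29° with the vertical, i.e. θ = 90° − 29° = 61° to the horizontal. Measuring y along the incline from the free-surface line, vertical depth h = y·sinθ with sinθ = 0.874620.
The centroid lies 2.1/2 = 1.05 m below the top edge, so y_c = 4.7 + 1.05 = 5.75 m and h_c = 5.75 × 0.874620 = 5.02907 m.
A = 0.98 × 2.1 = 2.058 m².
Resultant F = γ·h_c·A = 9.81 × 5.02907 × 2.058 = 101.532 kN.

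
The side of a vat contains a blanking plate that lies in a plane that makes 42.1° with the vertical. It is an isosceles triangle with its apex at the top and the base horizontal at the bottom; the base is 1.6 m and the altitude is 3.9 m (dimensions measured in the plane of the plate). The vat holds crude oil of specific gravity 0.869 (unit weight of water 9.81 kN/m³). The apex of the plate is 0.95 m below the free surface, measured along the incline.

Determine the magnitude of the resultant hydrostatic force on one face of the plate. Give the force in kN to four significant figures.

γ = 0.869 × 9.81 = 8.52489 kN/m³.
The plate makes 42.1° with the vertical, i.e. θ = 90° − 42.1° = 47.9° to the horizontal. Measuring y along the incline from the free-surface line, vertical depth h = y·sinθ with sinθ = 0.741976.
With the apex up, the centroid sits 2h/3 = 2 × 3.9/3 = 2.6 m below the apex, so y_c = 0.95 + 2.6 = 3.55 m and h_c = 3.55 × 0.741976 = 2.63401 m.
A = ½ × 1.6 × 3.9 = 3.12 m².
Resultant F = γ·h_c·A = 8.52489 × 2.63401 × 3.12 = 70.0585 kN.

F ≈ 70.06 kN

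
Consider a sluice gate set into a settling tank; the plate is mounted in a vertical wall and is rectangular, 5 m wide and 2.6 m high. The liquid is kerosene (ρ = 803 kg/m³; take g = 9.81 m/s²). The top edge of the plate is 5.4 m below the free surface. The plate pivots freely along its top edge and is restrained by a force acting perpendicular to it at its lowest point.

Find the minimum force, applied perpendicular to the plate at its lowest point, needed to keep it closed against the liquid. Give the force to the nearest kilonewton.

P ≈ 365 kN

γ = ρg = 803 × 9.81 / 1000 = 7.87743 kN/m³.
The centroid lies 2.6/2 = 1.3 m below the top edge, so the centroid depth is h_c = 5.4 + 1.3 = 6.7 m.
A = 5 × 2.6 = 13 m².
Resultant F = γ·h_c·A = 7.87743 × 6.7 × 13 = 686.124 kN.
I_c = b·h³/12 = 5 × 2.6³/12 = 7.32333 m⁴.
Centre of pressure: y_p = y_c + I_c/(y_c·A) = 6.7 + 7.32333/(6.7 × 13) = 6.7 + 0.0840796 = 6.78408 m along the plane.
The resultant acts 1.3 + 0.0840796 = 1.38408 m (along the plate) below the hinge at the top edge, so the moment about the hinge is M = F × 1.38408 = 686.124 × 1.38408 = 949.651 kN·m.
A normal force at the bottom, 2.6 m from the hinge, must supply this moment: P = 949.651/2.6 = 365.25 kN.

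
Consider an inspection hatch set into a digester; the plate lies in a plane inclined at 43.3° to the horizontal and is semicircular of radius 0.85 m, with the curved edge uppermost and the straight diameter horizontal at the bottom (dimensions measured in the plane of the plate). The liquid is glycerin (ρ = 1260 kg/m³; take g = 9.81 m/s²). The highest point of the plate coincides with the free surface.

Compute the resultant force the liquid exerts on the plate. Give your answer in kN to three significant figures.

F ≈ 4.71 kN

γ = ρg = 1260 × 9.81 / 1000 = 12.3606 kN/m³.
Let θ = 43.3° be the plate's angle to the horizontal; measure y along the incline from where the plane meets the free surface. Vertical depth h = y·sinθ with sinθ = 0.685818.
The centroid lies 4r/(3π) = 0.360751 m above the diameter, so r − 4r/(3π) = 0.85 − 0.360751 = 0.489249 m below the topmost point, so y_c = 0.489249 m and h_c = 0.489249 × 0.685818 = 0.335536 m.
A = πr²/2 = π × 0.85²/2 = 1.1349 m².
Resultant F = γ·h_c·A = 12.3606 × 0.335536 × 1.1349 = 4.70691 kN.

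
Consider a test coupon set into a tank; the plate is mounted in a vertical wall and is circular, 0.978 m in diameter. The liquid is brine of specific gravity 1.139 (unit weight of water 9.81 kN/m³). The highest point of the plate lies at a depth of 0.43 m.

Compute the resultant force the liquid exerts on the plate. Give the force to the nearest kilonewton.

γ = 1.139 × 9.81 = 11.17359 kN/m³.
The centroid is at the centre, 0.489 m below the top of the plate, so the centroid depth is h_c = 0.43 + 0.489 = 0.919 m.
A = π(0.489)² = 0.751221 m².
Resultant F = γ·h_c·A = 11.17359 × 0.919 × 0.751221 = 7.71393 kN.

F ≈ 8 kN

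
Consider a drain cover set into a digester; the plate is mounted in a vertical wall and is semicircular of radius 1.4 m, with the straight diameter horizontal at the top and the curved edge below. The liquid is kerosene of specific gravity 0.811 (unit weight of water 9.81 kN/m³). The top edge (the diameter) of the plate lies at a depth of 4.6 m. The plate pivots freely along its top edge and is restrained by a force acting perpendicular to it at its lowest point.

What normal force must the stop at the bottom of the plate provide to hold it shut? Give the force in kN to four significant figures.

P ≈ 56.39 kN

γ = 0.811 × 9.81 = 7.95591 kN/m³.
The centroid of a semicircle lies 4r/(3π) = 0.594178 m from the diameter, here below the top edge, so the centroid depth is h_c = 4.6 + 0.594178 = 5.19418 m.
A = πr²/2 = π × 1.4²/2 = 3.07876 m².
Resultant F = γ·h_c·A = 7.95591 × 5.19418 × 3.07876 = 127.228 kN.
I_c = (π/8 − 8/(9π))·r⁴ = 0.109757 × 1.4⁴ = 0.421642 m⁴.
Centre of pressure: y_p = y_c + I_c/(y_c·A) = 5.19418 + 0.421642/(5.19418 × 3.07876) = 5.19418 + 0.0263664 = 5.22055 m along the plane.
The resultant acts 0.594178 + 0.0263664 = 0.620544 m (along the plate) below the hinge at the top edge, so the moment about the hinge is M = F × 0.620544 = 127.228 × 0.620544 = 78.9506 kN·m.
A normal force at the bottom, 1.4 m from the hinge, must supply this moment: P = 78.9506/1.4 = 56.3933 kN.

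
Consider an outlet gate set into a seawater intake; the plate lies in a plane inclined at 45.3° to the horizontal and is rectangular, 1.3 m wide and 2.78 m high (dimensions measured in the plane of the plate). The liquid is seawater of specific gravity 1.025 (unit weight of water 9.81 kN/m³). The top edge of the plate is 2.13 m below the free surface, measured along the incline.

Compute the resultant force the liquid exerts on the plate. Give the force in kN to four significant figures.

γ = 1.025 × 9.81 = 10.05525 kN/m³.
Let θ = 45.3° be the plate's angle to the horizontal; measure y along the incline from where the plane meets the free surface. Vertical depth h = y·sinθ with sinθ = 0.710799.
The centroid lies 2.78/2 = 1.39 m below the top edge, so y_c = 2.13 + 1.39 = 3.52 m and h_c = 3.52 × 0.710799 = 2.50201 m.
A = 1.3 × 2.78 = 3.614 m².
Resultant F = γ·h_c·A = 10.05525 × 2.50201 × 3.614 = 90.9222 kN.

F ≈ 90.92 kN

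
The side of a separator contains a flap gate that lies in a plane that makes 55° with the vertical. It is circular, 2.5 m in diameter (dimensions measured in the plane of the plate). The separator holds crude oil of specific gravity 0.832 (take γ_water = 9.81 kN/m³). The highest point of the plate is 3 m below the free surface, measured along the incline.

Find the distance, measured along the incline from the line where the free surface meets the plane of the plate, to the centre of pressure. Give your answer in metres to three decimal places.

y_p = 4.342 m

γ = 0.832 × 9.81 = 8.16192 kN/m³.
The plate makes 55° with the vertical, i.e. θ = 90° − 55° = 35° to the horizontal. Measuring y along the incline from the free-surface line, vertical depth h = y·sinθ with sinθ = 0.573576.
The centroid is at the centre, 1.25 m below the top of the plate, so y_c = 3 + 1.25 = 4.25 m and h_c = 4.25 × 0.573576 = 2.4377 m.
A = π(1.25)² = 4.90874 m².
Resultant F = γ·h_c·A = 8.16192 × 2.4377 × 4.90874 = 97.6658 kN.
I_c = πr⁴/4 = π × 1.25⁴/4 = 1.91748 m⁴.
Centre of pressure: y_p = y_c + I_c/(y_c·A) = 4.25 + 1.91748/(4.25 × 4.90874) = 4.25 + 0.0919119 = 4.34191 m along the plane.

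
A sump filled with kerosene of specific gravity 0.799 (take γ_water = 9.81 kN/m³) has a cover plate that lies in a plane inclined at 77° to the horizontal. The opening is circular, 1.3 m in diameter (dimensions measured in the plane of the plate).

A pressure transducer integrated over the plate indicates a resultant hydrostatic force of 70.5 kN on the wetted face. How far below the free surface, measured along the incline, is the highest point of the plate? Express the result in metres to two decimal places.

y_top ≈ 6.30 m

γ = 0.799 × 9.81 = 7.83819 kN/m³.
A = π(0.65)² = 1.32732 m².
From F = γ·h_c·A, the centroid depth is h_c = 70.5/(7.83819 × 1.32732) = 6.77638 m.
Let θ = 77° be the plate's angle to the horizontal; measure y along the incline from where the plane meets the free surface. Vertical depth h = y·sinθ with sinθ = 0.974370.
Along the incline, y_c = h_c/sinθ = 6.77638/0.974370 = 6.95463 m.
The centroid is at the centre, 0.65 m below the top of the plate, so the highest point sits at y_top = 6.95463 − 0.65 = 6.30463 m along the incline.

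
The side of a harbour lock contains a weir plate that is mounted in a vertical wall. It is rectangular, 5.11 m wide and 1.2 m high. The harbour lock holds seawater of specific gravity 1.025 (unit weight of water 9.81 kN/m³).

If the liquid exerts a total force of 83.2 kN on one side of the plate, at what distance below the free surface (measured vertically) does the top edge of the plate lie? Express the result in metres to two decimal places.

γ = 1.025 × 9.81 = 10.05525 kN/m³.
A = 5.11 × 1.2 = 6.132 m².
From F = γ·h_c·A, the centroid depth is h_c = 83.2/(10.05525 × 6.132) = 1.34936 m.
The centroid lies 1.2/2 = 0.6 m below the top edge, so the top edge sits at h_top = 1.34936 − 0.6 = 0.74936 m below the surface.

d_top ≈ 0.75 m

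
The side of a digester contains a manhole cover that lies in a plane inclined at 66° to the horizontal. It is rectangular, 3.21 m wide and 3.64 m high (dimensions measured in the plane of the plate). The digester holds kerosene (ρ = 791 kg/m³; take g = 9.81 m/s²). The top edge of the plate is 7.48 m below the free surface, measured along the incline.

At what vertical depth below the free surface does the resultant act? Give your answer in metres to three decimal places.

h_p = 8.604 m

γ = ρg = 791 × 9.81 / 1000 = 7.75971 kN/m³.
Let θ = 66° be the plate's angle to the horizontal; measure y along the incline from where the plane meets the free surface. Vertical depth h = y·sinθ with sinθ = 0.913545.
The centroid lies 3.64/2 = 1.82 m below the top edge, so y_c = 7.48 + 1.82 = 9.3 m and h_c = 9.3 × 0.913545 = 8.49597 m.
A = 3.21 × 3.64 = 11.6844 m².
Resultant F = γ·h_c·A = 7.75971 × 8.49597 × 11.6844 = 770.309 kN.
I_c = b·h³/12 = 3.21 × 3.64³/12 = 12.9011 m⁴.
Centre of pressure: y_p = y_c + I_c/(y_c·A) = 9.3 + 12.9011/(9.3 × 11.6844) = 9.3 + 0.118724 = 9.41872 m along the plane.
Vertically, h_p = y_p·sinθ = 9.41872 × 0.913545 = 8.60442 m.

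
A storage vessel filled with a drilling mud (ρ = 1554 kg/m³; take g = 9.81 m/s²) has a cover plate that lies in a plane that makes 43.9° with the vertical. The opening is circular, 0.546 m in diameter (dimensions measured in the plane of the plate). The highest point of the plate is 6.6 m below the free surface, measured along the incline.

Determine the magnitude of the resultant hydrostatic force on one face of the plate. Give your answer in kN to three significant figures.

F ≈ 17.7 kN

γ = ρg = 1554 × 9.81 / 1000 = 15.24474 kN/m³.
The plate makes 43.9° with the vertical, i.e. θ = 90° − 43.9° = 46.1° to the horizontal. Measuring y along the incline from the free-surface line, vertical depth h = y·sinθ with sinθ = 0.720551.
The centroid is at the centre, 0.273 m below the top of the plate, so y_c = 6.6 + 0.273 = 6.873 m and h_c = 6.873 × 0.720551 = 4.95235 m.
A = π(0.273)² = 0.23414 m².
Resultant F = γ·h_c·A = 15.24474 × 4.95235 × 0.23414 = 17.6769 kN.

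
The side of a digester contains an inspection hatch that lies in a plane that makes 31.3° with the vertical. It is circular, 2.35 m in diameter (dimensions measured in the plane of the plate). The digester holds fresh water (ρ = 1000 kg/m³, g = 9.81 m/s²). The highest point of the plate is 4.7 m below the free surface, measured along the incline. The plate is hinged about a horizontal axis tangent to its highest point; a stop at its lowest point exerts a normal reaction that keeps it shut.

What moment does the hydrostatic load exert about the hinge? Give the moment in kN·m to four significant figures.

M ≈ 263.5 kN·m

γ = ρg = 1000 × 9.81 = 9810 N/m³ = 9.81 kN/m³.
The plate makes 31.3° with the vertical, i.e. θ = 90° − 31.3° = 58.7° to the horizontal. Measuring y along the incline from the free-surface line, vertical depth h = y·sinθ with sinθ = 0.854459.
The centroid is at the centre, 1.175 m below the top of the plate, so y_c = 4.7 + 1.175 = 5.875 m and h_c = 5.875 × 0.854459 = 5.01995 m.
A = π(1.175)² = 4.33736 m².
Resultant F = γ·h_c·A = 9.81 × 5.01995 × 4.33736 = 213.596 kN.
I_c = πr⁴/4 = π × 1.175⁴/4 = 1.49707 m⁴.
Centre of pressure: y_p = y_c + I_c/(y_c·A) = 5.875 + 1.49707/(5.875 × 4.33736) = 5.875 + 0.0587501 = 5.93375 m along the plane.
The resultant acts 1.175 + 0.0587501 = 1.23375 m (along the plate) below the hinge at the top edge, so the moment about the hinge is M = F × 1.23375 = 213.596 × 1.23375 = 263.524 kN·m.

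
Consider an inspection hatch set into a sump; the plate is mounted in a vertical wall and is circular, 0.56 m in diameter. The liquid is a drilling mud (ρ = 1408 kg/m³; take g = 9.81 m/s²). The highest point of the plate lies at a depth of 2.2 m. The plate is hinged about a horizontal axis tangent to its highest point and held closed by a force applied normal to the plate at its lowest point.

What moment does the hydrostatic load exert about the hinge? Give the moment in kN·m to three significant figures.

M ≈ 2.43 kN·m

γ = ρg = 1408 × 9.81 / 1000 = 13.81248 kN/m³.
The centroid is at the centre, 0.28 m below the top of the plate, so the centroid depth is h_c = 2.2 + 0.28 = 2.48 m.
A = π(0.28)² = 0.246301 m².
Resultant F = γ·h_c·A = 13.81248 × 2.48 × 0.246301 = 8.43703 kN.
I_c = πr⁴/4 = π × 0.28⁴/4 = 0.0048275 m⁴.
Centre of pressure: y_p = y_c + I_c/(y_c·A) = 2.48 + 0.0048275/(2.48 × 0.246301) = 2.48 + 0.00790323 = 2.4879 m along the plane.
The resultant acts 0.28 + 0.00790323 = 0.287903 m (along the plate) below the hinge at the top edge, so the moment about the hinge is M = F × 0.287903 = 8.43703 × 0.287903 = 2.42905 kN·m.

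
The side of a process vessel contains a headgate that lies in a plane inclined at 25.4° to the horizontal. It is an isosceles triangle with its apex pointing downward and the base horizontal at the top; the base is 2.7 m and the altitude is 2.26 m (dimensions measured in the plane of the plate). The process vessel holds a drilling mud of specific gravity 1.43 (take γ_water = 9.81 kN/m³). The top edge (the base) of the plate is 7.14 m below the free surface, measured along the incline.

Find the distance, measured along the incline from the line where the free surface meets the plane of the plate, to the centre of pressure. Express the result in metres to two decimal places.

γ = 1.43 × 9.81 = 14.0283 kN/m³.
Let θ = 25.4° be the plate's angle to the horizontal; measure y along the incline from where the plane meets the free surface. Vertical depth h = y·sinθ with sinθ = 0.428935.
With the apex down, the centroid sits h/3 = 2.26/3 = 0.753333 m below the base (the top edge), so y_c = 7.14 + 0.753333 = 7.89333 m and h_c = 7.89333 × 0.428935 = 3.38573 m.
A = ½ × 2.7 × 2.26 = 3.051 m².
Resultant F = γ·h_c·A = 14.0283 × 3.38573 × 3.051 = 144.91 kN.
I_c = b·h³/36 = 2.7 × 2.26³/36 = 0.865738 m⁴.
Centre of pressure: y_p = y_c + I_c/(y_c·A) = 7.89333 + 0.865738/(7.89333 × 3.051) = 7.89333 + 0.0359488 = 7.92928 m along the plane.

y_p = 7.93 m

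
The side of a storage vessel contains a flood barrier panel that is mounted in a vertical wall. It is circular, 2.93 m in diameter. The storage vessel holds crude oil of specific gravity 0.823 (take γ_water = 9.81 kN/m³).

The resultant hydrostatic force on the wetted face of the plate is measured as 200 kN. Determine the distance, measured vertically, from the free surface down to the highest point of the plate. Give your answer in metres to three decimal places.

d_top ≈ 2.209 m

γ = 0.823 × 9.81 = 8.07363 kN/m³.
A = π(1.465)² = 6.74256 m².
From F = γ·h_c·A, the centroid depth is h_c = 200/(8.07363 × 6.74256) = 3.67398 m.
The centroid is at the centre, 1.465 m below the top of the plate, so the highest point sits at h_top = 3.67398 − 1.465 = 2.20898 m below the surface.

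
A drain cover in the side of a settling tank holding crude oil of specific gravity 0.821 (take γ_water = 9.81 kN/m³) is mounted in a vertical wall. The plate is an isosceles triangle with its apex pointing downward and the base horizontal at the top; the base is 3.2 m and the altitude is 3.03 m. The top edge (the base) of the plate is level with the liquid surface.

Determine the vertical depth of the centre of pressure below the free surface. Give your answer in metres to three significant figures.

γ = 0.821 × 9.81 = 8.05401 kN/m³.
With the apex down, the centroid sits h/3 = 3.03/3 = 1.01 m below the base (the top edge), so the centroid depth is h_c = 1.01 m.
A = ½ × 3.2 × 3.03 = 4.848 m².
Resultant F = γ·h_c·A = 8.05401 × 1.01 × 4.848 = 39.4363 kN.
I_c = b·h³/36 = 3.2 × 3.03³/36 = 2.47272 m⁴.
Centre of pressure: y_p = y_c + I_c/(y_c·A) = 1.01 + 2.47272/(1.01 × 4.848) = 1.01 + 0.505 = 1.515 m along the plane.

h_p = 1.52 m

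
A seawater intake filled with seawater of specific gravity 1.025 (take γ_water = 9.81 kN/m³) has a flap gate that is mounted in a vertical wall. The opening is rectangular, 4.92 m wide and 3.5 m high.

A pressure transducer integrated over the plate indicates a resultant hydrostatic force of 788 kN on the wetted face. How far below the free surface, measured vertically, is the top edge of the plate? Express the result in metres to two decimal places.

d_top ≈ 2.80 m

γ = 1.025 × 9.81 = 10.05525 kN/m³.
A = 4.92 × 3.5 = 17.22 m².
From F = γ·h_c·A, the centroid depth is h_c = 788/(10.05525 × 17.22) = 4.55093 m.
The centroid lies 3.5/2 = 1.75 m below the top edge, so the top edge sits at h_top = 4.55093 − 1.75 = 2.80093 m below the surface.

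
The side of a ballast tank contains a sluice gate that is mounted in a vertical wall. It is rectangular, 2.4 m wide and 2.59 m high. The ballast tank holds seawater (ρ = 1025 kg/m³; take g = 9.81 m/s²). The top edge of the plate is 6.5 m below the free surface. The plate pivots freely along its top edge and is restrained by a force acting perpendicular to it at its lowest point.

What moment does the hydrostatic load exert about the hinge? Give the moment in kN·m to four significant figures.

γ = ρg = 1025 × 9.81 / 1000 = 10.05525 kN/m³.
The centroid lies 2.59/2 = 1.295 m below the top edge, so the centroid depth is h_c = 6.5 + 1.295 = 7.795 m.
A = 2.4 × 2.59 = 6.216 m².
Resultant F = γ·h_c·A = 10.05525 × 7.795 × 6.216 = 487.214 kN.
I_c = b·h³/12 = 2.4 × 2.59³/12 = 3.4748 m⁴.
Centre of pressure: y_p = y_c + I_c/(y_c·A) = 7.795 + 3.4748/(7.795 × 6.216) = 7.795 + 0.0717138 = 7.86671 m along the plane.
The resultant acts 1.295 + 0.0717138 = 1.36671 m (along the plate) below the hinge at the top edge, so the moment about the hinge is M = F × 1.36671 = 487.214 × 1.36671 = 665.88 kN·m.

M ≈ 665.9 kN·m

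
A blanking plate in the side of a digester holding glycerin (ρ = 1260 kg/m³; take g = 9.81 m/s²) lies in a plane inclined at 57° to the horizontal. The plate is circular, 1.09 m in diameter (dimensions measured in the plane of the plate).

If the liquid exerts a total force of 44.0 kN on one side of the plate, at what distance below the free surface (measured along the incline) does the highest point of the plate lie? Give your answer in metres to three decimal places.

γ = ρg = 1260 × 9.81 / 1000 = 12.3606 kN/m³.
A = π(0.545)² = 0.933132 m².
From F = γ·h_c·A, the centroid depth is h_c = 44.0/(12.3606 × 0.933132) = 3.81478 m.
Let θ = 57° be the plate's angle to the horizontal; measure y along the incline from where the plane meets the free surface. Vertical depth h = y·sinθ with sinθ = 0.838671.
Along the incline, y_c = h_c/sinθ = 3.81478/0.838671 = 4.5486 m.
The centroid is at the centre, 0.545 m below the top of the plate, so the highest point sits at y_top = 4.5486 − 0.545 = 4.0036 m along the incline.

y_top ≈ 4.004 m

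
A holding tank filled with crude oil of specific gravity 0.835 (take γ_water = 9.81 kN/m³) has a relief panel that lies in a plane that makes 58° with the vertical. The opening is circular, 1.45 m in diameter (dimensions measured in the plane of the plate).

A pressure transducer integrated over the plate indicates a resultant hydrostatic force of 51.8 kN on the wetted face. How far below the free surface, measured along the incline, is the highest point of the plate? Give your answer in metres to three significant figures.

γ = 0.835 × 9.81 = 8.19135 kN/m³.
A = π(0.725)² = 1.6513 m².
From F = γ·h_c·A, the centroid depth is h_c = 51.8/(8.19135 × 1.6513) = 3.82955 m.
The plate makes 58° with the vertical, i.e. θ = 90° − 58° = 32° to the horizontal. Measuring y along the incline from the free-surface line, vertical depth h = y·sinθ with sinθ = 0.529919.
Along the incline, y_c = h_c/sinθ = 3.82955/0.529919 = 7.22667 m.
The centroid is at the centre, 0.725 m below the top of the plate, so the highest point sits at y_top = 7.22667 − 0.725 = 6.50167 m along the incline.

y_top ≈ 6.50 m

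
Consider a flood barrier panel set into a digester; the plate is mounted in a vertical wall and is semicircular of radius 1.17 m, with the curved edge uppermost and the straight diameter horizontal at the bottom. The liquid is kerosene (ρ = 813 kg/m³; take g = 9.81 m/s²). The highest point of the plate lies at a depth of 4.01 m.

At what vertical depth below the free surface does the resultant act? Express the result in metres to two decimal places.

h_p = 4.70 m

γ = ρg = 813 × 9.81 / 1000 = 7.97553 kN/m³.
The centroid lies 4r/(3π) = 0.496563 m above the diameter, so r − 4r/(3π) = 1.17 − 0.496563 = 0.673437 m below the topmost point, so the centroid depth is h_c = 4.01 + 0.673437 = 4.68344 m.
A = πr²/2 = π × 1.17²/2 = 2.15026 m².
Resultant F = γ·h_c·A = 7.97553 × 4.68344 × 2.15026 = 80.3185 kN.
I_c = (π/8 − 8/(9π))·r⁴ = 0.109757 × 1.17⁴ = 0.205672 m⁴.
Centre of pressure: y_p = y_c + I_c/(y_c·A) = 4.68344 + 0.205672/(4.68344 × 2.15026) = 4.68344 + 0.020423 = 4.70386 m along the plane.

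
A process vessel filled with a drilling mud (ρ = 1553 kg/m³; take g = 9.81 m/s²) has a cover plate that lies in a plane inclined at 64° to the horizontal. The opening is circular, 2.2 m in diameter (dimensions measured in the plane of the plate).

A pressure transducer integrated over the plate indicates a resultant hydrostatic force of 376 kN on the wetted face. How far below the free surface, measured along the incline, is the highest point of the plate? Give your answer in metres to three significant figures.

γ = ρg = 1553 × 9.81 / 1000 = 15.23493 kN/m³.
A = π(1.1)² = 3.80133 m².
From F = γ·h_c·A, the centroid depth is h_c = 376/(15.23493 × 3.80133) = 6.4925 m.
Let θ = 64° be the plate's angle to the horizontal; measure y along the incline from where the plane meets the free surface. Vertical depth h = y·sinθ with sinθ = 0.898794.
Along the incline, y_c = h_c/sinθ = 6.4925/0.898794 = 7.22357 m.
The centroid is at the centre, 1.1 m below the top of the plate, so the highest point sits at y_top = 7.22357 − 1.1 = 6.12357 m along the incline.

y_top ≈ 6.12 m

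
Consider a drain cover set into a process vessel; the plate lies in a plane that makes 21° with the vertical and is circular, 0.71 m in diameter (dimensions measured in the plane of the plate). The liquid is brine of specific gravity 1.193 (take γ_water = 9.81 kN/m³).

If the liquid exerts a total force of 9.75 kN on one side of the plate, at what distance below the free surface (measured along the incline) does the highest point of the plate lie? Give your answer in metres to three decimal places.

γ = 1.193 × 9.81 = 11.70333 kN/m³.
A = π(0.355)² = 0.395919 m².
From F = γ·h_c·A, the centroid depth is h_c = 9.75/(11.70333 × 0.395919) = 2.10421 m.
The plate makes 21° with the vertical, i.e. θ = 90° − 21° = 69° to the horizontal. Measuring y along the incline from the free-surface line, vertical depth h = y·sinθ with sinθ = 0.933580.
Along the incline, y_c = h_c/sinθ = 2.10421/0.933580 = 2.25392 m.
The centroid is at the centre, 0.355 m below the top of the plate, so the highest point sits at y_top = 2.25392 − 0.355 = 1.89892 m along the incline.

y_top ≈ 1.899 m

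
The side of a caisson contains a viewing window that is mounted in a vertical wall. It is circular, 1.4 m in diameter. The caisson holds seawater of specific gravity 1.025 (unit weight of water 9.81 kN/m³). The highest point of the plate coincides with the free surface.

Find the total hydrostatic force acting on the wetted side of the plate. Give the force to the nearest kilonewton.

γ = 1.025 × 9.81 = 10.05525 kN/m³.
The centroid is at the centre, 0.7 m below the top of the plate, so the centroid depth is h_c = 0.7 m.
A = π(0.7)² = 1.53938 m².
Resultant F = γ·h_c·A = 10.05525 × 0.7 × 1.53938 = 10.8352 kN.

F ≈ 11 kN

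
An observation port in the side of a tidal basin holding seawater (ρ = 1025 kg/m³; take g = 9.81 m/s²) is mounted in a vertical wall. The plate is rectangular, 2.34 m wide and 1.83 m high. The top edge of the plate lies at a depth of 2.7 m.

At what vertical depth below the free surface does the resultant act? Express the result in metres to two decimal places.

h_p = 3.69 m

γ = ρg = 1025 × 9.81 / 1000 = 10.05525 kN/m³.
The centroid lies 1.83/2 = 0.915 m below the top edge, so the centroid depth is h_c = 2.7 + 0.915 = 3.615 m.
A = 2.34 × 1.83 = 4.2822 m².
Resultant F = γ·h_c·A = 10.05525 × 3.615 × 4.2822 = 155.657 kN.
I_c = b·h³/12 = 2.34 × 1.83³/12 = 1.19505 m⁴.
Centre of pressure: y_p = y_c + I_c/(y_c·A) = 3.615 + 1.19505/(3.615 × 4.2822) = 3.615 + 0.0771988 = 3.6922 m along the plane.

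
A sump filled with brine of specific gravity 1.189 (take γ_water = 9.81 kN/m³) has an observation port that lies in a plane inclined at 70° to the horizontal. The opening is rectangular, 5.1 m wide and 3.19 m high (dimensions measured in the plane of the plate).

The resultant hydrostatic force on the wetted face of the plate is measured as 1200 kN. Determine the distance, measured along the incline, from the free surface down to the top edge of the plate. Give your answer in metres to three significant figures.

y_top ≈ 5.13 m

γ = 1.189 × 9.81 = 11.66409 kN/m³.
A = 5.1 × 3.19 = 16.269 m².
From F = γ·h_c·A, the centroid depth is h_c = 1200/(11.66409 × 16.269) = 6.32367 m.
Let θ = 70° be the plate's angle to the horizontal; measure y along the incline from where the plane meets the free surface. Vertical depth h = y·sinθ with sinθ = 0.939693.
Along the incline, y_c = h_c/sinθ = 6.32367/0.939693 = 6.72951 m.
The centroid lies 3.19/2 = 1.595 m below the top edge, so the top edge sits at y_top = 6.72951 − 1.595 = 5.13451 m along the incline.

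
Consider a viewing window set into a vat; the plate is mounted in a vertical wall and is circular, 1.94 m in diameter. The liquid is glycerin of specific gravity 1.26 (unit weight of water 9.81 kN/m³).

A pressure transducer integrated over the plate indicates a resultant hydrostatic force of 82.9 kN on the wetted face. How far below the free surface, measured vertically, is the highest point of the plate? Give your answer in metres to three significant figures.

d_top ≈ 1.30 m

γ = 1.26 × 9.81 = 12.3606 kN/m³.
A = π(0.97)² = 2.95592 m².
From F = γ·h_c·A, the centroid depth is h_c = 82.9/(12.3606 × 2.95592) = 2.26894 m.
The centroid is at the centre, 0.97 m below the top of the plate, so the highest point sits at h_top = 2.26894 − 0.97 = 1.29894 m below the surface.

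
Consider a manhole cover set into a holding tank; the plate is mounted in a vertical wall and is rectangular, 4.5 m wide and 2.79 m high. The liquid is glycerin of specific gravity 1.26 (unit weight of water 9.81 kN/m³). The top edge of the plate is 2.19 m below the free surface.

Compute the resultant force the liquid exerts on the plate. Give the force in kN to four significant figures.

F ≈ 556.3 kN

γ = 1.26 × 9.81 = 12.3606 kN/m³.
The centroid lies 2.79/2 = 1.395 m below the top edge, so the centroid depth is h_c = 2.19 + 1.395 = 3.585 m.
A = 4.5 × 2.79 = 12.555 m².
Resultant F = γ·h_c·A = 12.3606 × 3.585 × 12.555 = 556.347 kN.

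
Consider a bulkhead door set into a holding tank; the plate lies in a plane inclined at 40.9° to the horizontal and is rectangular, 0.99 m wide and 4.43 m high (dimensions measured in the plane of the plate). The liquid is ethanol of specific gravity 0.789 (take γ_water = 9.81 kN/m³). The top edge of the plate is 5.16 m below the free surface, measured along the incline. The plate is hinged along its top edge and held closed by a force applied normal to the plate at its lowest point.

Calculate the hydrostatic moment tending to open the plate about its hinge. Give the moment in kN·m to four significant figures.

M ≈ 399.4 kN·m

γ = 0.789 × 9.81 = 7.74009 kN/m³.
Let θ = 40.9° be the plate's angle to the horizontal; measure y along the incline from where the plane meets the free surface. Vertical depth h = y·sinθ with sinθ = 0.654741.
The centroid lies 4.43/2 = 2.215 m below the top edge, so y_c = 5.16 + 2.215 = 7.375 m and h_c = 7.375 × 0.654741 = 4.82871 m.
A = 0.99 × 4.43 = 4.3857 m².
Resultant F = γ·h_c·A = 7.74009 × 4.82871 × 4.3857 = 163.914 kN.
I_c = b·h³/12 = 0.99 × 4.43³/12 = 7.17241 m⁴.
Centre of pressure: y_p = y_c + I_c/(y_c·A) = 7.375 + 7.17241/(7.375 × 4.3857) = 7.375 + 0.22175 = 7.59675 m along the plane.
The resultant acts 2.215 + 0.22175 = 2.43675 m (along the plate) below the hinge at the top edge, so the moment about the hinge is M = F × 2.43675 = 163.914 × 2.43675 = 399.417 kN·m.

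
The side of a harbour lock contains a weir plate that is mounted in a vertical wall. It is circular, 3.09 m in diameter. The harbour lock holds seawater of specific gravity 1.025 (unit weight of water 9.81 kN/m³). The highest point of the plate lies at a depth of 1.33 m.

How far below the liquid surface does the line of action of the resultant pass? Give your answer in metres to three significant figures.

γ = 1.025 × 9.81 = 10.05525 kN/m³.
The centroid is at the centre, 1.545 m below the top of the plate, so the centroid depth is h_c = 1.33 + 1.545 = 2.875 m.
A = π(1.545)² = 7.49906 m².
Resultant F = γ·h_c·A = 10.05525 × 2.875 × 7.49906 = 216.789 kN.
I_c = πr⁴/4 = π × 1.545⁴/4 = 4.47511 m⁴.
Centre of pressure: y_p = y_c + I_c/(y_c·A) = 2.875 + 4.47511/(2.875 × 7.49906) = 2.875 + 0.207567 = 3.08257 m along the plane.

h_p = 3.08 m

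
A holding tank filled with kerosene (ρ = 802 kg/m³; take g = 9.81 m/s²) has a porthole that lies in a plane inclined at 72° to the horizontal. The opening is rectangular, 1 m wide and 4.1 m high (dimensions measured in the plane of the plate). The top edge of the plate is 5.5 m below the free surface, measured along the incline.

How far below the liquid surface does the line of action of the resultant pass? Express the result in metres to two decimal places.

γ = ρg = 802 × 9.81 / 1000 = 7.86762 kN/m³.
Let θ = 72° be the plate's angle to the horizontal; measure y along the incline from where the plane meets the free surface. Vertical depth h = y·sinθ with sinθ = 0.951057.
The centroid lies 4.1/2 = 2.05 m below the top edge, so y_c = 5.5 + 2.05 = 7.55 m and h_c = 7.55 × 0.951057 = 7.18048 m.
A = 1 × 4.1 = 4.1 m².
Resultant F = γ·h_c·A = 7.86762 × 7.18048 × 4.1 = 231.622 kN.
I_c = b·h³/12 = 1 × 4.1³/12 = 5.74342 m⁴.
Centre of pressure: y_p = y_c + I_c/(y_c·A) = 7.55 + 5.74342/(7.55 × 4.1) = 7.55 + 0.185541 = 7.73554 m along the plane.
Vertically, h_p = y_p·sinθ = 7.73554 × 0.951057 = 7.35694 m.

h_p = 7.36 m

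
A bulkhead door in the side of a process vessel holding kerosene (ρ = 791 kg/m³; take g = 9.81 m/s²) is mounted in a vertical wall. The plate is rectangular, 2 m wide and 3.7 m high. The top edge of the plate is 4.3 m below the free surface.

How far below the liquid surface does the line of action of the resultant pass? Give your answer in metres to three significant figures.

h_p = 6.34 m

γ = ρg = 791 × 9.81 / 1000 = 7.75971 kN/m³.
The centroid lies 3.7/2 = 1.85 m below the top edge, so the centroid depth is h_c = 4.3 + 1.85 = 6.15 m.
A = 2 × 3.7 = 7.4 m².
Resultant F = γ·h_c·A = 7.75971 × 6.15 × 7.4 = 353.144 kN.
I_c = b·h³/12 = 2 × 3.7³/12 = 8.44217 m⁴.
Centre of pressure: y_p = y_c + I_c/(y_c·A) = 6.15 + 8.44217/(6.15 × 7.4) = 6.15 + 0.185501 = 6.3355 m along the plane.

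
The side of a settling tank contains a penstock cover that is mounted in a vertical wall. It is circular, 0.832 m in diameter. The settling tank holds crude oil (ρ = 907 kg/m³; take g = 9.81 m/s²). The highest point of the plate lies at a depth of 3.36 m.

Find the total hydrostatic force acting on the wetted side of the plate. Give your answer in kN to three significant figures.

γ = ρg = 907 × 9.81 / 1000 = 8.89767 kN/m³.
The centroid is at the centre, 0.416 m below the top of the plate, so the centroid depth is h_c = 3.36 + 0.416 = 3.776 m.
A = π(0.416)² = 0.543671 m².
Resultant F = γ·h_c·A = 8.89767 × 3.776 × 0.543671 = 18.266 kN.

F ≈ 18.3 kN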